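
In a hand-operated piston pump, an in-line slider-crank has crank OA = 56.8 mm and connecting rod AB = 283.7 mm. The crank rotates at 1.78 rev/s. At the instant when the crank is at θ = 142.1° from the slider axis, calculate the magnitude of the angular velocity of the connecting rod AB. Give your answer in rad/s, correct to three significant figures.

1.78

ω = 11.18 rad/s (converted from 1.78 rev/s).
The rod makes angle φ with the slider axis where L sinφ = r sinθ; differentiating, L cosφ·φ̇ = r ω cosθ.
L cosφ = √(L² − r² sin²θ) = 0.28155 m.
|ω_rod| = r ω |cosθ| / √(L² − r² sin²θ) = 0.0568·11.18·0.78908/0.28155 = 1.7804 rad/s.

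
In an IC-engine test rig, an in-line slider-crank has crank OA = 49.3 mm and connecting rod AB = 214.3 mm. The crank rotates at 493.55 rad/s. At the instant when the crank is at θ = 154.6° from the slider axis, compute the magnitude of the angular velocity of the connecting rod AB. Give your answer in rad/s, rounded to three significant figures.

103

ω = 493.6 rad/s
The rod makes angle φ with the slider axis where L sinφ = r sinθ; differentiating, L cosφ·φ̇ = r ω cosθ.
L cosφ = √(L² − r² sin²θ) = 0.21325 m.
|ω_rod| = r ω |cosθ| / √(L² − r² sin²θ) = 0.0493·493.6·0.90334/0.21325 = 103.07 rad/s.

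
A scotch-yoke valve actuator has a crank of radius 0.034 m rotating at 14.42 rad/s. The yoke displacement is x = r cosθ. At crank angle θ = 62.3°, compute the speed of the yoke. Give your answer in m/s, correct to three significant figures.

ω = 14.42 rad/s
x = r cosθ ⇒ ẋ = −rω sinθ.
|v| = rω|sinθ| = 0.034·14.42·|sin 62.3°| = 0.43409 m/s.

0.434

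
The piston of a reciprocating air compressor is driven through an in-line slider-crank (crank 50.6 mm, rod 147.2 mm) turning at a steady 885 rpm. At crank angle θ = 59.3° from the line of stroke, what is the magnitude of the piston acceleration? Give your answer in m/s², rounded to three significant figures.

151

ω = 2π·885/60 = 92.68 rad/s
x(θ) = r cosθ + √(L² − r² sin²θ); with ω constant, a = ω²·d²x/dθ².
d²x/dθ² = −r cosθ − r²(cos2θ)/√u − r⁴ sin²2θ/(4u^{3/2}),  u = L² − r² sin²θ = 0.0197748 m².
Substituting r = 0.0506 m, L = 0.1472 m, θ = 59.3°: d²x/dθ² = -0.017572 m.
a = ω²·d²x/dθ² = (92.68)²·(-0.017572) = -150.93 m/s²;  |a| = 150.93 m/s².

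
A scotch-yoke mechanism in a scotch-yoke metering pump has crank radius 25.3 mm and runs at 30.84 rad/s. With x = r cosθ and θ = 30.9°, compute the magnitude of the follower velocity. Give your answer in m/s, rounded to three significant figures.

ω = 30.84 rad/s
x = r cosθ ⇒ ẋ = −rω sinθ.
|v| = rω|sinθ| = 0.0253·30.84·|sin 30.9°| = 0.40069 m/s.

0.401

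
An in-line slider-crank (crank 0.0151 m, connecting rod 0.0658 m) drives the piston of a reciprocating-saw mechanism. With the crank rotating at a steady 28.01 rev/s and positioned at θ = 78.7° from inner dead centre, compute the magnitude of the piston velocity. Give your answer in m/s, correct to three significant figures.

ω = 2π·28 = 176 rad/s
For an in-line slider-crank, x = r cosθ + √(L² − r² sin²θ), so v = −rω sinθ·[1 + r cosθ/√(L² − r² sin²θ)].
With r = 0.0151 m, L = 0.0658 m, θ = 78.7°: √(L² − r² sin²θ) = 0.064112 m.
v = −0.0151·176·0.98061·[1 + 0.0151·0.19595/0.064112] = -2.7262 m/s.
|v| = 2.7262 m/s.

2.73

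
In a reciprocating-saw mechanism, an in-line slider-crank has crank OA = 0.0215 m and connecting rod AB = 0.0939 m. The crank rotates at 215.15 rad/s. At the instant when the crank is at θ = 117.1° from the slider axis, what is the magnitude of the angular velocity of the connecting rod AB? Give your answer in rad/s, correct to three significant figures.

22.9

ω = 215.2 rad/s
The rod makes angle φ with the slider axis where L sinφ = r sinθ; differentiating, L cosφ·φ̇ = r ω cosθ.
L cosφ = √(L² − r² sin²θ) = 0.091929 m.
|ω_rod| = r ω |cosθ| / √(L² − r² sin²θ) = 0.0215·215.2·0.45554/0.091929 = 22.922 rad/s.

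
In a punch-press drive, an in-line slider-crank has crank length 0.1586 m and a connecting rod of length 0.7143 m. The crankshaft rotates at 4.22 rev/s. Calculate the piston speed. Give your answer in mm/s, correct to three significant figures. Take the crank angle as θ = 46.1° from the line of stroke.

ω = 2π·4.22 = 26.52 rad/s
For an in-line slider-crank, x = r cosθ + √(L² − r² sin²θ), so v = −rω sinθ·[1 + r cosθ/√(L² − r² sin²θ)].
With r = 0.1586 m, L = 0.7143 m, θ = 46.1°: √(L² − r² sin²θ) = 0.7051 m.
v = −0.1586·26.52·0.72055·[1 + 0.1586·0.69340/0.7051] = -3.5027 m/s.
|v| = 3.5027 m/s = 3502.7 mm/s.

3500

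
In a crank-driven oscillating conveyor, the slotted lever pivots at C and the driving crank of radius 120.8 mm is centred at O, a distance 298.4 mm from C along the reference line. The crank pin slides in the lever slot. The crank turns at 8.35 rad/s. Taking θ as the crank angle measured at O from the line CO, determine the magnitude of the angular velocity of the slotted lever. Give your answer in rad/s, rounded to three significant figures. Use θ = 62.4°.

1.91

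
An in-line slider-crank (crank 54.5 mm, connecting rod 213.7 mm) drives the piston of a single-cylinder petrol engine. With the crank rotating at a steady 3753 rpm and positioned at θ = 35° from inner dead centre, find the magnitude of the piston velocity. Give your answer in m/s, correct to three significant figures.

14.9

ω = 2π·3753/60 = 393 rad/s
For an in-line slider-crank, x = r cosθ + √(L² − r² sin²θ), so v = −rω sinθ·[1 + r cosθ/√(L² − r² sin²θ)].
With r = 0.0545 m, L = 0.2137 m, θ = 35°: √(L² − r² sin²θ) = 0.2114 m.
v = −0.0545·393·0.57358·[1 + 0.0545·0.81915/0.2114] = -14.88 m/s.
|v| = 14.88 m/s.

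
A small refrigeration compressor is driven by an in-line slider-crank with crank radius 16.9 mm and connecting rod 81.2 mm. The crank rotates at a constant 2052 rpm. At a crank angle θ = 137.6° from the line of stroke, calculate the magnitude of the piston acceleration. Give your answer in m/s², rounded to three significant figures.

560

ω = 2π·2052/60 = 214.9 rad/s
x(θ) = r cosθ + √(L² − r² sin²θ); with ω constant, a = ω²·d²x/dθ².
d²x/dθ² = −r cosθ − r²(cos2θ)/√u − r⁴ sin²2θ/(4u^{3/2}),  u = L² − r² sin²θ = 0.00646358 m².
Substituting r = 0.0169 m, L = 0.0812 m, θ = 137.6°: d²x/dθ² = +0.012119 m.
a = ω²·d²x/dθ² = (214.9)²·(+0.012119) = +559.6 m/s²;  |a| = 559.6 m/s².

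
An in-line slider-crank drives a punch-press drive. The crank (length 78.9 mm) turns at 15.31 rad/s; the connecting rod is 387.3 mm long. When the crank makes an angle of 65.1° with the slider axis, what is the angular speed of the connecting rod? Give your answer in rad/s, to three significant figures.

1.34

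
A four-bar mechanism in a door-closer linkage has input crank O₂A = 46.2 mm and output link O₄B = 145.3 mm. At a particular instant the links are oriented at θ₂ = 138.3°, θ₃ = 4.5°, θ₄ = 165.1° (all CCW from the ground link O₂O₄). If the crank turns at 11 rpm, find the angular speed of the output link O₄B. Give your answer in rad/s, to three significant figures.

0.796

ω₂ = 1.152 rad/s (from 11 rpm).
Differentiating the loop-closure r₂e^{iθ₂}+r₃e^{iθ₃}=r₁+r₄e^{iθ₄} gives r₂ω₂e^{iθ₂}+r₃ω₃e^{iθ₃}=r₄ω₄e^{iθ₄}.
Eliminating the other unknown: ω₄ = r₂ω₂ sin(θ₂−θ₃) / [r₄ sin(θ₄−θ₃)].
Numerator sine = +0.72176; denominator sine = +0.33216.
Result = 0.0462·1.152·(+0.72176) / (0.1453·(+0.33216)) = +0.79587 rad/s; magnitude 0.79587 rad/s.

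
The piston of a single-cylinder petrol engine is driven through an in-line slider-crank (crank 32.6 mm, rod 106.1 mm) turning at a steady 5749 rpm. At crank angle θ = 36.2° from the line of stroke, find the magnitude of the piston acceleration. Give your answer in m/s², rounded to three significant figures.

10700

ω = 2π·5749/60 = 602 rad/s
x(θ) = r cosθ + √(L² − r² sin²θ); with ω constant, a = ω²·d²x/dθ².
d²x/dθ² = −r cosθ − r²(cos2θ)/√u − r⁴ sin²2θ/(4u^{3/2}),  u = L² − r² sin²θ = 0.0108865 m².
Substituting r = 0.0326 m, L = 0.1061 m, θ = 36.2°: d²x/dθ² = -0.029613 m.
a = ω²·d²x/dθ² = (602)²·(-0.029613) = -10733 m/s²;  |a| = 10733 m/s².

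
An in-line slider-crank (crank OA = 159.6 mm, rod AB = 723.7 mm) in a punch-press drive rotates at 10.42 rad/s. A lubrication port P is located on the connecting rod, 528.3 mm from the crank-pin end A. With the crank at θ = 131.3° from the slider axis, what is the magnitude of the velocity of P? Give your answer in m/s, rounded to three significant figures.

1.15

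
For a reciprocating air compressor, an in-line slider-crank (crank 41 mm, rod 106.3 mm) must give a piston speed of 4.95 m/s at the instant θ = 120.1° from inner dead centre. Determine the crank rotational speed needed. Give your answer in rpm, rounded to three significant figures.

For an in-line slider-crank, |v_piston| = rω|sinθ|·[1 + r cosθ/√(L² − r² sin²θ)].
With r = 0.041 m, L = 0.1063 m, θ = 120.1°: the bracketed kinematic factor |dx/dθ| = 0.028193 m.
ω = v/|dx/dθ| = 4.95/0.028193 = 175.58 rad/s.
N = 60ω/(2π) = 1676.6 rpm.

1680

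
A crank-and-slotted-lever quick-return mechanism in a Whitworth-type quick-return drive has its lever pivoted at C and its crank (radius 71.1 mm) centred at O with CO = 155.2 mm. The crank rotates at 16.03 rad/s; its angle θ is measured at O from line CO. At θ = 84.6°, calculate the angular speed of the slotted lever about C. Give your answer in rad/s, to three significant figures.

3.13

ω = 16.03 rad/s
Crank pin A relative to C: A = (d + r cosθ, r sinθ); lever angle φ = atan2(r sinθ, d + r cosθ).
Differentiating tanφ: φ̇ = rω(d cosθ + r)/(d² + r² + 2dr cosθ).
d² + r² + 2dr cosθ = |CA|² = 0.0312192 m²;  d cosθ + r = +0.085706 m.
|ω_lever| = |0.0711·16.03·+0.085706| / 0.0312192 = 3.1289 rad/s.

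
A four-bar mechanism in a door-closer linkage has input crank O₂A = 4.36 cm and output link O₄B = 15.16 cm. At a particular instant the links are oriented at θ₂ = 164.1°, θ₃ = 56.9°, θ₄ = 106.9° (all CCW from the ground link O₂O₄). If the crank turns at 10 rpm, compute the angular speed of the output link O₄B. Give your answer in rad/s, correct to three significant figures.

ω₂ = 1.047 rad/s (from 10 rpm).
Differentiating the loop-closure r₂e^{iθ₂}+r₃e^{iθ₃}=r₁+r₄e^{iθ₄} gives r₂ω₂e^{iθ₂}+r₃ω₃e^{iθ₃}=r₄ω₄e^{iθ₄}.
Eliminating the other unknown: ω₄ = r₂ω₂ sin(θ₂−θ₃) / [r₄ sin(θ₄−θ₃)].
Numerator sine = +0.95528; denominator sine = +0.76604.
Result = 0.0436·1.047·(+0.95528) / (0.1516·(+0.76604)) = +0.37557 rad/s; magnitude 0.37557 rad/s.

0.376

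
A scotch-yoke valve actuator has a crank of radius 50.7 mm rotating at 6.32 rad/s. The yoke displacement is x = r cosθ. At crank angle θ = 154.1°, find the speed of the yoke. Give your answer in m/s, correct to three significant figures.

ω = 6.32 rad/s
x = r cosθ ⇒ ẋ = −rω sinθ.
|v| = rω|sinθ| = 0.0507·6.32·|sin 154.1°| = 0.13996 m/s.

0.140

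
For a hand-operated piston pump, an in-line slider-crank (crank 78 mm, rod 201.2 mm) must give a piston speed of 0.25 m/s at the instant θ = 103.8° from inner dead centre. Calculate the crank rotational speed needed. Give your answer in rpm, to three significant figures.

35.0

For an in-line slider-crank, |v_piston| = rω|sinθ|·[1 + r cosθ/√(L² − r² sin²θ)].
With r = 0.078 m, L = 0.2012 m, θ = 103.8°: the bracketed kinematic factor |dx/dθ| = 0.068187 m.
ω = v/|dx/dθ| = 0.25/0.068187 = 3.6664 rad/s.
N = 60ω/(2π) = 35.011 rpm.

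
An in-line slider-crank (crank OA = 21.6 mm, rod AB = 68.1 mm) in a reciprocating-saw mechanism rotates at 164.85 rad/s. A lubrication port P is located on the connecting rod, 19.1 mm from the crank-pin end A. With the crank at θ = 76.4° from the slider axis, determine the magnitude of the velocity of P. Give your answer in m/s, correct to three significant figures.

ω = 164.8 rad/s.  Crank-pin speed |V_A| = rω = 3.5608 m/s, perpendicular to OA.
Rod angle: sinφ = −(r/L) sinθ ⇒ φ = -17.956°; ω_rod = −rω cosθ/√(L²−r²sin²θ) = -12.924 rad/s.
V_P = V_A + ω_rod × AP, with AP = 0.0191 m along the rod.
Components: V_Px = −rω sinθ − a·ω_rod·sinφ = -3.537 m/s;  V_Py = rω cosθ + a·ω_rod·cosφ = +0.60245 m/s.
|V_P| = √(V_Px² + V_Py²) = 3.588 m/s.

3.59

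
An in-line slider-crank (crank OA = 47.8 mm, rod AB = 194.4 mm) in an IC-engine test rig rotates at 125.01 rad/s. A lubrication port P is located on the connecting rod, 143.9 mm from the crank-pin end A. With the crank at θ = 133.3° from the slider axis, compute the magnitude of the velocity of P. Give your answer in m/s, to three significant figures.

ω = 125 rad/s.  Crank-pin speed |V_A| = rω = 5.9755 m/s, perpendicular to OA.
Rod angle: sinφ = −(r/L) sinθ ⇒ φ = -10.309°; ω_rod = −rω cosθ/√(L²−r²sin²θ) = +21.427 rad/s.
V_P = V_A + ω_rod × AP, with AP = 0.1439 m along the rod.
Components: V_Px = −rω sinθ − a·ω_rod·sinφ = -3.797 m/s;  V_Py = rω cosθ + a·ω_rod·cosφ = -1.0646 m/s.
|V_P| = √(V_Px² + V_Py²) = 3.9435 m/s.

3.94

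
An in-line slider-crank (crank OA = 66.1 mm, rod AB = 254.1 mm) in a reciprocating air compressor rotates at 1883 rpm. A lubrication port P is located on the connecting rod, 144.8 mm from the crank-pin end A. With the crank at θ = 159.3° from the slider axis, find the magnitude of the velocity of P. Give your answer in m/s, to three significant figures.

6.58

ω = 197.2 rad/s.  Crank-pin speed |V_A| = rω = 13.034 m/s, perpendicular to OA.
Rod angle: sinφ = −(r/L) sinθ ⇒ φ = -5.276°; ω_rod = −rω cosθ/√(L²−r²sin²θ) = +48.188 rad/s.
V_P = V_A + ω_rod × AP, with AP = 0.1448 m along the rod.
Components: V_Px = −rω sinθ − a·ω_rod·sinφ = -3.9656 m/s;  V_Py = rω cosθ + a·ω_rod·cosφ = -5.2446 m/s.
|V_P| = √(V_Px² + V_Py²) = 6.5751 m/s.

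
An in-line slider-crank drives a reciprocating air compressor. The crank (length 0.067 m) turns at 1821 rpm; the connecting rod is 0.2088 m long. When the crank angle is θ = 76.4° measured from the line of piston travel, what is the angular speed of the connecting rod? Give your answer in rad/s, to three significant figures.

ω = 190.7 rad/s (converted from 1821 rpm).
The rod makes angle φ with the slider axis where L sinφ = r sinθ; differentiating, L cosφ·φ̇ = r ω cosθ.
L cosφ = √(L² − r² sin²θ) = 0.19839 m.
|ω_rod| = r ω |cosθ| / √(L² − r² sin²θ) = 0.067·190.7·0.23514/0.19839 = 15.144 rad/s.

15.1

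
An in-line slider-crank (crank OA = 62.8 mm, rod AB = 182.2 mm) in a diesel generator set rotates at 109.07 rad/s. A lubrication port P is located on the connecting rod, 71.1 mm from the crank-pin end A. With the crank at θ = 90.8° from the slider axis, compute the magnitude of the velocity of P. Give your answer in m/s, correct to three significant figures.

ω = 109.1 rad/s.  Crank-pin speed |V_A| = rω = 6.8496 m/s, perpendicular to OA.
Rod angle: sinφ = −(r/L) sinθ ⇒ φ = -20.160°; ω_rod = −rω cosθ/√(L²−r²sin²θ) = +0.55915 rad/s.
V_P = V_A + ω_rod × AP, with AP = 0.0711 m along the rod.
Components: V_Px = −rω sinθ − a·ω_rod·sinφ = -6.8352 m/s;  V_Py = rω cosθ + a·ω_rod·cosφ = -0.058315 m/s.
|V_P| = √(V_Px² + V_Py²) = 6.8355 m/s.

6.84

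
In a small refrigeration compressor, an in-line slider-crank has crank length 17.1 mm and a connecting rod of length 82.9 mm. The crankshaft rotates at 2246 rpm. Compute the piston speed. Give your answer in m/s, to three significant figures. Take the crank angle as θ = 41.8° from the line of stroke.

ω = 2π·2246/60 = 235.2 rad/s
For an in-line slider-crank, x = r cosθ + √(L² − r² sin²θ), so v = −rω sinθ·[1 + r cosθ/√(L² − r² sin²θ)].
With r = 0.0171 m, L = 0.0829 m, θ = 41.8°: √(L² − r² sin²θ) = 0.082113 m.
v = −0.0171·235.2·0.66653·[1 + 0.0171·0.74548/0.082113] = -3.0969 m/s.
|v| = 3.0969 m/s.

3.10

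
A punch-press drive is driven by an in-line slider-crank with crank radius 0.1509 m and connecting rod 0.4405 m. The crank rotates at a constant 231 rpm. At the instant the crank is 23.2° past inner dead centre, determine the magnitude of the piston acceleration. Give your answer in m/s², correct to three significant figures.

103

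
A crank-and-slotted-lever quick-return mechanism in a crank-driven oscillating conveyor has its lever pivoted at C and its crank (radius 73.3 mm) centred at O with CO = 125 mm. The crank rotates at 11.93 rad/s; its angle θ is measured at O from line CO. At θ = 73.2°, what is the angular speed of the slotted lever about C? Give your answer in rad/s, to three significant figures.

ω = 11.93 rad/s
Crank pin A relative to C: A = (d + r cosθ, r sinθ); lever angle φ = atan2(r sinθ, d + r cosθ).
Differentiating tanφ: φ̇ = rω(d cosθ + r)/(d² + r² + 2dr cosθ).
d² + r² + 2dr cosθ = |CA|² = 0.0262944 m²;  d cosθ + r = +0.10943 m.
|ω_lever| = |0.0733·11.93·+0.10943| / 0.0262944 = 3.6393 rad/s.

3.64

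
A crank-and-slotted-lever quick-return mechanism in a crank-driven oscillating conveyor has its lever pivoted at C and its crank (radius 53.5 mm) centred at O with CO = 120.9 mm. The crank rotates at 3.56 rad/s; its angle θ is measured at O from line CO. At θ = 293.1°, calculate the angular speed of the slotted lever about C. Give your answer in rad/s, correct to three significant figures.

ω = 3.56 rad/s
Crank pin A relative to C: A = (d + r cosθ, r sinθ); lever angle φ = atan2(r sinθ, d + r cosθ).
Differentiating tanφ: φ̇ = rω(d cosθ + r)/(d² + r² + 2dr cosθ).
d² + r² + 2dr cosθ = |CA|² = 0.0225545 m²;  d cosθ + r = +0.10093 m.
|ω_lever| = |0.0535·3.56·+0.10093| / 0.0225545 = 0.85233 rad/s.

0.852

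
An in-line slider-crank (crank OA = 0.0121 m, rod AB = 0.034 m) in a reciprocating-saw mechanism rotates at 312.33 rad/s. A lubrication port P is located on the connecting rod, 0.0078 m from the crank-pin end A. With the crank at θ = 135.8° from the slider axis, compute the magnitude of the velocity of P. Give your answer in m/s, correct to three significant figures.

ω = 312.3 rad/s.  Crank-pin speed |V_A| = rω = 3.7792 m/s, perpendicular to OA.
Rod angle: sinφ = −(r/L) sinθ ⇒ φ = -14.366°; ω_rod = −rω cosθ/√(L²−r²sin²θ) = +82.259 rad/s.
V_P = V_A + ω_rod × AP, with AP = 0.0078 m along the rod.
Components: V_Px = −rω sinθ − a·ω_rod·sinφ = -2.4755 m/s;  V_Py = rω cosθ + a·ω_rod·cosφ = -2.0878 m/s.
|V_P| = √(V_Px² + V_Py²) = 3.2384 m/s.

3.24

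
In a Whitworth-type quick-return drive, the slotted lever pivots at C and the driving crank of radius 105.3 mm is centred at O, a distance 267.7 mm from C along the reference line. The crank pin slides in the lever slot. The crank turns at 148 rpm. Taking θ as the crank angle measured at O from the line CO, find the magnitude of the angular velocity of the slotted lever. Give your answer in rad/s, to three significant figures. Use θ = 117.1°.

0.476

ω = 15.5 rad/s (from 148 rpm).
Crank pin A relative to C: A = (d + r cosθ, r sinθ); lever angle φ = atan2(r sinθ, d + r cosθ).
Differentiating tanφ: φ̇ = rω(d cosθ + r)/(d² + r² + 2dr cosθ).
d² + r² + 2dr cosθ = |CA|² = 0.0570688 m²;  d cosθ + r = -0.016649 m.
|ω_lever| = |0.1053·15.5·-0.016649| / 0.0570688 = 0.47612 rad/s.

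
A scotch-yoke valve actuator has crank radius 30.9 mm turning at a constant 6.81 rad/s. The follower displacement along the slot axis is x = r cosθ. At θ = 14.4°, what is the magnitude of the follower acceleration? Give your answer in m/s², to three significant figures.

1.39

ω = 6.81 rad/s
x = r cosθ ⇒ ẍ = −rω² cosθ (ω constant).
|a| = rω²|cosθ| = 0.0309·(6.81)²·|cos 14.4°| = 1.388 m/s².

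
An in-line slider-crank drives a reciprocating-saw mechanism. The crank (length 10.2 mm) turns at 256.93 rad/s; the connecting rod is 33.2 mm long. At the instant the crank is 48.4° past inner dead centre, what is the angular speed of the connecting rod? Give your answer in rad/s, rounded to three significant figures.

53.8

ω = 256.9 rad/s
The rod makes angle φ with the slider axis where L sinφ = r sinθ; differentiating, L cosφ·φ̇ = r ω cosθ.
L cosφ = √(L² − r² sin²θ) = 0.032312 m.
|ω_rod| = r ω |cosθ| / √(L² − r² sin²θ) = 0.0102·256.9·0.66393/0.032312 = 53.848 rad/s.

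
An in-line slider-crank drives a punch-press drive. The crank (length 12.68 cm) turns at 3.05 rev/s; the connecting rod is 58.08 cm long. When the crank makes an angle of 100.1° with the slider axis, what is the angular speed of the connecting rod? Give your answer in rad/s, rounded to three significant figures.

0.751

ω = 19.16 rad/s (converted from 3.05 rev/s).
The rod makes angle φ with the slider axis where L sinφ = r sinθ; differentiating, L cosφ·φ̇ = r ω cosθ.
L cosφ = √(L² − r² sin²θ) = 0.56723 m.
|ω_rod| = r ω |cosθ| / √(L² − r² sin²θ) = 0.1268·19.16·0.17537/0.56723 = 0.75126 rad/s.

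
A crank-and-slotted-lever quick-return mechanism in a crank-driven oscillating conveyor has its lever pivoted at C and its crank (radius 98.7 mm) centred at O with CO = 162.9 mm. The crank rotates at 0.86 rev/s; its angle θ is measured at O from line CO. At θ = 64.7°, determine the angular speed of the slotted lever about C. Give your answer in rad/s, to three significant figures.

ω = 5.404 rad/s (from 0.86 rev/s).
Crank pin A relative to C: A = (d + r cosθ, r sinθ); lever angle φ = atan2(r sinθ, d + r cosθ).
Differentiating tanφ: φ̇ = rω(d cosθ + r)/(d² + r² + 2dr cosθ).
d² + r² + 2dr cosθ = |CA|² = 0.0500204 m²;  d cosθ + r = +0.16832 m.
|ω_lever| = |0.0987·5.404·+0.16832| / 0.0500204 = 1.7946 rad/s.

1.79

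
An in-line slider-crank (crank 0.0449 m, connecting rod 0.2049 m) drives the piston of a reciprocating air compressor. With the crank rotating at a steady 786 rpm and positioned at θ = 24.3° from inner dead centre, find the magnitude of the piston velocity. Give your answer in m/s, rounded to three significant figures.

1.83

ω = 2π·786/60 = 82.31 rad/s
For an in-line slider-crank, x = r cosθ + √(L² − r² sin²θ), so v = −rω sinθ·[1 + r cosθ/√(L² − r² sin²θ)].
With r = 0.0449 m, L = 0.2049 m, θ = 24.3°: √(L² − r² sin²θ) = 0.20407 m.
v = −0.0449·82.31·0.41151·[1 + 0.0449·0.91140/0.20407] = -1.8258 m/s.
|v| = 1.8258 m/s.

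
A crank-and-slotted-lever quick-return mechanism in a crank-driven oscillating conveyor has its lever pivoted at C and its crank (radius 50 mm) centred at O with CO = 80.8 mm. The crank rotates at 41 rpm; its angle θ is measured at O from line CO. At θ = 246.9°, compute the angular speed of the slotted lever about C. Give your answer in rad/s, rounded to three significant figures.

ω = 4.294 rad/s (from 41 rpm).
Crank pin A relative to C: A = (d + r cosθ, r sinθ); lever angle φ = atan2(r sinθ, d + r cosθ).
Differentiating tanφ: φ̇ = rω(d cosθ + r)/(d² + r² + 2dr cosθ).
d² + r² + 2dr cosθ = |CA|² = 0.00585856 m²;  d cosθ + r = +0.018299 m.
|ω_lever| = |0.05·4.294·+0.018299| / 0.00585856 = 0.67054 rad/s.

0.671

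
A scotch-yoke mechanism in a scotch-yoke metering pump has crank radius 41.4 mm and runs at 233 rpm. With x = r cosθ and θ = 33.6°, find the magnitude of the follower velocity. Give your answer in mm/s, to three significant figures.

559

ω = 24.4 rad/s (from 233 rpm).
x = r cosθ ⇒ ẋ = −rω sinθ.
|v| = rω|sinθ| = 0.0414·24.4·|sin 33.6°| = 0.55901 m/s = 559.01 mm/s.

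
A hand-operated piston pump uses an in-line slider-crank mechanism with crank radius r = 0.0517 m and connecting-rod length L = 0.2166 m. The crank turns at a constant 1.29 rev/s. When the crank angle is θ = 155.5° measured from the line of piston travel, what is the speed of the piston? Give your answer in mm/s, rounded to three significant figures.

136

ω = 2π·1.29 = 8.105 rad/s
For an in-line slider-crank, x = r cosθ + √(L² − r² sin²θ), so v = −rω sinθ·[1 + r cosθ/√(L² − r² sin²θ)].
With r = 0.0517 m, L = 0.2166 m, θ = 155.5°: √(L² − r² sin²θ) = 0.21554 m.
v = −0.0517·8.105·0.41469·[1 + 0.0517·-0.90996/0.21554] = -0.13585 m/s.
|v| = 0.13585 m/s = 135.85 mm/s.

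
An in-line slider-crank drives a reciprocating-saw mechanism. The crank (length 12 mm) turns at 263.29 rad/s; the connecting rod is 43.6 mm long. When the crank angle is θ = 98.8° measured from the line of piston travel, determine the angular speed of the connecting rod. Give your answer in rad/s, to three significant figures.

11.5

ω = 263.3 rad/s
The rod makes angle φ with the slider axis where L sinφ = r sinθ; differentiating, L cosφ·φ̇ = r ω cosθ.
L cosφ = √(L² − r² sin²θ) = 0.041956 m.
|ω_rod| = r ω |cosθ| / √(L² − r² sin²θ) = 0.012·263.3·0.15299/0.041956 = 11.52 rad/s.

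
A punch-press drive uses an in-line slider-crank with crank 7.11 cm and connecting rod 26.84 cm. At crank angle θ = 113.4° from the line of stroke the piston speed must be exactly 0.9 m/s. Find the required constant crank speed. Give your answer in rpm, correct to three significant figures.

148

For an in-line slider-crank, |v_piston| = rω|sinθ|·[1 + r cosθ/√(L² − r² sin²θ)].
With r = 0.0711 m, L = 0.2684 m, θ = 113.4°: the bracketed kinematic factor |dx/dθ| = 0.058175 m.
ω = v/|dx/dθ| = 0.9/0.058175 = 15.471 rad/s.
N = 60ω/(2π) = 147.73 rpm.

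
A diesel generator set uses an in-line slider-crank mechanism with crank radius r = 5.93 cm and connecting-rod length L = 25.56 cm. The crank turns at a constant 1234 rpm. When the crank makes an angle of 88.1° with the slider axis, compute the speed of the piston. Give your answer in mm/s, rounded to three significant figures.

7720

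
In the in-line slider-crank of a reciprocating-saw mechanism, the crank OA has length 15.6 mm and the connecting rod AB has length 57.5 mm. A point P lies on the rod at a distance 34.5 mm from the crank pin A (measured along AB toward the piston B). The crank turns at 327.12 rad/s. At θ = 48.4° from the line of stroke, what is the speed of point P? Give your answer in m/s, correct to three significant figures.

4.45

ω = 327.1 rad/s.  Crank-pin speed |V_A| = rω = 5.1031 m/s, perpendicular to OA.
Rod angle: sinφ = −(r/L) sinθ ⇒ φ = -11.705°; ω_rod = −rω cosθ/√(L²−r²sin²θ) = -60.174 rad/s.
V_P = V_A + ω_rod × AP, with AP = 0.0345 m along the rod.
Components: V_Px = −rω sinθ − a·ω_rod·sinφ = -4.2373 m/s;  V_Py = rω cosθ + a·ω_rod·cosφ = +1.3552 m/s.
|V_P| = √(V_Px² + V_Py²) = 4.4487 m/s.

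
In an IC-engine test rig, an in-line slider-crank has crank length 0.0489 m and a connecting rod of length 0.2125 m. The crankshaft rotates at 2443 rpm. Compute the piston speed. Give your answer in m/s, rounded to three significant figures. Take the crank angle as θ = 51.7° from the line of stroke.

11.2

ω = 2π·2443/60 = 255.8 rad/s
For an in-line slider-crank, x = r cosθ + √(L² − r² sin²θ), so v = −rω sinθ·[1 + r cosθ/√(L² − r² sin²θ)].
With r = 0.0489 m, L = 0.2125 m, θ = 51.7°: √(L² − r² sin²θ) = 0.20901 m.
v = −0.0489·255.8·0.78478·[1 + 0.0489·0.61978/0.20901] = -11.241 m/s.
|v| = 11.241 m/s.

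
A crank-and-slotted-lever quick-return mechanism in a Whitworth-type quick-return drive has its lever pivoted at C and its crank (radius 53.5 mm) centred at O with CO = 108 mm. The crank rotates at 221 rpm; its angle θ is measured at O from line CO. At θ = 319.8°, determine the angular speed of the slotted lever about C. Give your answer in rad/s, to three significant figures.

ω = 23.14 rad/s (from 221 rpm).
Crank pin A relative to C: A = (d + r cosθ, r sinθ); lever angle φ = atan2(r sinθ, d + r cosθ).
Differentiating tanφ: φ̇ = rω(d cosθ + r)/(d² + r² + 2dr cosθ).
d² + r² + 2dr cosθ = |CA|² = 0.0233527 m²;  d cosθ + r = +0.13599 m.
|ω_lever| = |0.0535·23.14·+0.13599| / 0.0233527 = 7.2102 rad/s.

7.21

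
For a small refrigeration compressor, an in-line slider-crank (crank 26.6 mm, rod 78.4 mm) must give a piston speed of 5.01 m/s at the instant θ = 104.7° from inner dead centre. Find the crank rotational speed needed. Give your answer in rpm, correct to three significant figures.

2050

For an in-line slider-crank, |v_piston| = rω|sinθ|·[1 + r cosθ/√(L² − r² sin²θ)].
With r = 0.0266 m, L = 0.0784 m, θ = 104.7°: the bracketed kinematic factor |dx/dθ| = 0.023384 m.
ω = v/|dx/dθ| = 5.01/0.023384 = 214.25 rad/s.
N = 60ω/(2π) = 2045.9 rpm.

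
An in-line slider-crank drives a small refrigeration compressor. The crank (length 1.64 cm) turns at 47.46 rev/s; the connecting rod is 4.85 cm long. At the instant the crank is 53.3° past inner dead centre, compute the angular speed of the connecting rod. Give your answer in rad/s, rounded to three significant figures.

ω = 298.2 rad/s (converted from 47.46 rev/s).
The rod makes angle φ with the slider axis where L sinφ = r sinθ; differentiating, L cosφ·φ̇ = r ω cosθ.
L cosφ = √(L² − r² sin²θ) = 0.046684 m.
|ω_rod| = r ω |cosθ| / √(L² − r² sin²θ) = 0.0164·298.2·0.59763/0.046684 = 62.606 rad/s.

62.6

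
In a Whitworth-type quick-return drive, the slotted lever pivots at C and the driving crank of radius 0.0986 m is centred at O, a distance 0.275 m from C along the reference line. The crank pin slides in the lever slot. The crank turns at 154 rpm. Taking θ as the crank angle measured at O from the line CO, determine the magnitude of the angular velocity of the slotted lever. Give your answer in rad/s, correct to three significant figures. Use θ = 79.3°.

ω = 16.13 rad/s (from 154 rpm).
Crank pin A relative to C: A = (d + r cosθ, r sinθ); lever angle φ = atan2(r sinθ, d + r cosθ).
Differentiating tanφ: φ̇ = rω(d cosθ + r)/(d² + r² + 2dr cosθ).
d² + r² + 2dr cosθ = |CA|² = 0.0954157 m²;  d cosθ + r = +0.14966 m.
|ω_lever| = |0.0986·16.13·+0.14966| / 0.0954157 = 2.4941 rad/s.

2.49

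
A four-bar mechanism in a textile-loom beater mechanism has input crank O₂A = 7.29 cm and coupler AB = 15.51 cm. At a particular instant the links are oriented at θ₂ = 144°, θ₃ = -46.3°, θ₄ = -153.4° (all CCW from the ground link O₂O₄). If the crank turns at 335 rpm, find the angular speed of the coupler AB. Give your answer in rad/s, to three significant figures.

ω₂ = 35.08 rad/s (from 335 rpm).
Differentiating the loop-closure r₂e^{iθ₂}+r₃e^{iθ₃}=r₁+r₄e^{iθ₄} gives r₂ω₂e^{iθ₂}+r₃ω₃e^{iθ₃}=r₄ω₄e^{iθ₄}.
Eliminating the other unknown: ω₃ = r₂ω₂ sin(θ₄−θ₂) / [r₃ sin(θ₃−θ₄)].
Numerator sine = +0.88782; denominator sine = +0.95579.
Result = 0.0729·35.08·(+0.88782) / (0.1551·(+0.95579)) = +15.316 rad/s; magnitude 15.316 rad/s.

15.3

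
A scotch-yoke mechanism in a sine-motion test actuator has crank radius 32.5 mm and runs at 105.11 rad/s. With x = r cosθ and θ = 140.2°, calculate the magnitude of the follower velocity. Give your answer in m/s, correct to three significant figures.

ω = 105.1 rad/s
x = r cosθ ⇒ ẋ = −rω sinθ.
|v| = rω|sinθ| = 0.0325·105.1·|sin 140.2°| = 2.1867 m/s.

2.19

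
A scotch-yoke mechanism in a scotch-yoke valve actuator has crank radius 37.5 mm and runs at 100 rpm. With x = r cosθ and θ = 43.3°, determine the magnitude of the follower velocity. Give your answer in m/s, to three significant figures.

0.269

ω = 10.47 rad/s (from 100 rpm).
x = r cosθ ⇒ ẋ = −rω sinθ.
|v| = rω|sinθ| = 0.0375·10.47·|sin 43.3°| = 0.26932 m/s.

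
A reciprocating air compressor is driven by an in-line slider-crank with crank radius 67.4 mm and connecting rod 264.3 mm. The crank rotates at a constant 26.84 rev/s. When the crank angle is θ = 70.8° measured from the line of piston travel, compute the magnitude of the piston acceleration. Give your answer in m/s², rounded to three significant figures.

239

ω = 2π·26.8 = 168.6 rad/s
x(θ) = r cosθ + √(L² − r² sin²θ); with ω constant, a = ω²·d²x/dθ².
d²x/dθ² = −r cosθ − r²(cos2θ)/√u − r⁴ sin²2θ/(4u^{3/2}),  u = L² − r² sin²θ = 0.065803 m².
Substituting r = 0.0674 m, L = 0.2643 m, θ = 70.8°: d²x/dθ² = -0.008405 m.
a = ω²·d²x/dθ² = (168.6)²·(-0.008405) = -239.04 m/s²;  |a| = 239.04 m/s².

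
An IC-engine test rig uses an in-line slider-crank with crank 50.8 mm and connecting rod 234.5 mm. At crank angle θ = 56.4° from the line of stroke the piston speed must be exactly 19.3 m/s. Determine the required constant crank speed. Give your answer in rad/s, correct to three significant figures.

407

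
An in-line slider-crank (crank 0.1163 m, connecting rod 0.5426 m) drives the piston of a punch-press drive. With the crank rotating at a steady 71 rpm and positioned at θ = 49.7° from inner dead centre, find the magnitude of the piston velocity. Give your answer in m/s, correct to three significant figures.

0.752

ω = 2π·71/60 = 7.435 rad/s
For an in-line slider-crank, x = r cosθ + √(L² − r² sin²θ), so v = −rω sinθ·[1 + r cosθ/√(L² − r² sin²θ)].
With r = 0.1163 m, L = 0.5426 m, θ = 49.7°: √(L² − r² sin²θ) = 0.5353 m.
v = −0.1163·7.435·0.76267·[1 + 0.1163·0.64679/0.5353] = -0.75215 m/s.
|v| = 0.75215 m/s.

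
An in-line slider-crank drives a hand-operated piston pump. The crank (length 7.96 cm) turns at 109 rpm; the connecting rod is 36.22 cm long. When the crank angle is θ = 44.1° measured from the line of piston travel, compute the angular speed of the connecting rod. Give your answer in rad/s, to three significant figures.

1.82

ω = 11.41 rad/s (converted from 109 rpm).
The rod makes angle φ with the slider axis where L sinφ = r sinθ; differentiating, L cosφ·φ̇ = r ω cosθ.
L cosφ = √(L² − r² sin²θ) = 0.35794 m.
|ω_rod| = r ω |cosθ| / √(L² − r² sin²θ) = 0.0796·11.41·0.71813/0.35794 = 1.8229 rad/s.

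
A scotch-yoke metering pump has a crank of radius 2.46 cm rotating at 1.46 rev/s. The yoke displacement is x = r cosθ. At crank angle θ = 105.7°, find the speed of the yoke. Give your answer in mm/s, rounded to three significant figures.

217

ω = 9.173 rad/s (from 1.46 rev/s).
x = r cosθ ⇒ ẋ = −rω sinθ.
|v| = rω|sinθ| = 0.0246·9.173·|sin 105.7°| = 0.21725 m/s = 217.25 mm/s.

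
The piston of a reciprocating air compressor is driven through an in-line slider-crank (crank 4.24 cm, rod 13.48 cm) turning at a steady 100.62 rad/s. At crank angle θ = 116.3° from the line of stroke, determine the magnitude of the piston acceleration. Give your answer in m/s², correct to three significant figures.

ω = 100.6 rad/s
x(θ) = r cosθ + √(L² − r² sin²θ); with ω constant, a = ω²·d²x/dθ².
d²x/dθ² = −r cosθ − r²(cos2θ)/√u − r⁴ sin²2θ/(4u^{3/2}),  u = L² − r² sin²θ = 0.0167262 m².
Substituting r = 0.0424 m, L = 0.1348 m, θ = 116.3°: d²x/dθ² = +0.026993 m.
a = ω²·d²x/dθ² = (100.6)²·(+0.026993) = +273.29 m/s²;  |a| = 273.29 m/s².

273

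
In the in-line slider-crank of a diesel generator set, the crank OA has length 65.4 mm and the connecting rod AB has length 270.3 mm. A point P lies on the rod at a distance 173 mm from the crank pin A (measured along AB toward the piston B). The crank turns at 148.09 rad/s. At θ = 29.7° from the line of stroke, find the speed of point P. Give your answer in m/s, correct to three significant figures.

6.23

ω = 148.1 rad/s.  Crank-pin speed |V_A| = rω = 9.6851 m/s, perpendicular to OA.
Rod angle: sinφ = −(r/L) sinθ ⇒ φ = -6.885°; ω_rod = −rω cosθ/√(L²−r²sin²θ) = -31.35 rad/s.
V_P = V_A + ω_rod × AP, with AP = 0.173 m along the rod.
Components: V_Px = −rω sinθ − a·ω_rod·sinφ = -5.4487 m/s;  V_Py = rω cosθ + a·ω_rod·cosφ = +3.0283 m/s.
|V_P| = √(V_Px² + V_Py²) = 6.2337 m/s.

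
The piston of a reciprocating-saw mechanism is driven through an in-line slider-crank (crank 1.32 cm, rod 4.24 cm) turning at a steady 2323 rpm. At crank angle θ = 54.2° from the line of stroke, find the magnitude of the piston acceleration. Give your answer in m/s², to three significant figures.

ω = 2π·2323/60 = 243.3 rad/s
x(θ) = r cosθ + √(L² − r² sin²θ); with ω constant, a = ω²·d²x/dθ².
d²x/dθ² = −r cosθ − r²(cos2θ)/√u − r⁴ sin²2θ/(4u^{3/2}),  u = L² − r² sin²θ = 0.00168314 m².
Substituting r = 0.0132 m, L = 0.0424 m, θ = 54.2°: d²x/dθ² = -0.0064798 m.
a = ω²·d²x/dθ² = (243.3)²·(-0.0064798) = -383.46 m/s²;  |a| = 383.46 m/s².

383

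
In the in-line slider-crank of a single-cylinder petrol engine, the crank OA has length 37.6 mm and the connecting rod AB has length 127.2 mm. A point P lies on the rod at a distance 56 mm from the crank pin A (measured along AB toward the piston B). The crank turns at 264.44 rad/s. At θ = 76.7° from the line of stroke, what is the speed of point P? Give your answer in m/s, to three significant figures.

10.1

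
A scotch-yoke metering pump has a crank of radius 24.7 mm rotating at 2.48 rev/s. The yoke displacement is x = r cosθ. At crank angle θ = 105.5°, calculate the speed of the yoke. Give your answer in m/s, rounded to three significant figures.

0.371

ω = 15.58 rad/s (from 2.48 rev/s).
x = r cosθ ⇒ ẋ = −rω sinθ.
|v| = rω|sinθ| = 0.0247·15.58·|sin 105.5°| = 0.37088 m/s.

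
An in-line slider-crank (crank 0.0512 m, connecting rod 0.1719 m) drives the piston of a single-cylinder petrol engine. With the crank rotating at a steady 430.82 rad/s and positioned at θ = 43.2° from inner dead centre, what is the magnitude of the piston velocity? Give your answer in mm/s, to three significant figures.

ω = 430.8 rad/s
For an in-line slider-crank, x = r cosθ + √(L² − r² sin²θ), so v = −rω sinθ·[1 + r cosθ/√(L² − r² sin²θ)].
With r = 0.0512 m, L = 0.1719 m, θ = 43.2°: √(L² − r² sin²θ) = 0.16829 m.
v = −0.0512·430.8·0.68455·[1 + 0.0512·0.72897/0.16829] = -18.449 m/s.
|v| = 18.449 m/s = 18449 mm/s.

18400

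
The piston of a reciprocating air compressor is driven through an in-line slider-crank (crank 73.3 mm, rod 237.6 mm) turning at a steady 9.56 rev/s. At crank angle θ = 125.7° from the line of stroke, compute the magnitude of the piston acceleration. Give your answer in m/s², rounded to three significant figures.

179

ω = 2π·9.56 = 60.07 rad/s
x(θ) = r cosθ + √(L² − r² sin²θ); with ω constant, a = ω²·d²x/dθ².
d²x/dθ² = −r cosθ − r²(cos2θ)/√u − r⁴ sin²2θ/(4u^{3/2}),  u = L² − r² sin²θ = 0.0529104 m².
Substituting r = 0.0733 m, L = 0.2376 m, θ = 125.7°: d²x/dθ² = +0.049691 m.
a = ω²·d²x/dθ² = (60.07)²·(+0.049691) = +179.29 m/s²;  |a| = 179.29 m/s².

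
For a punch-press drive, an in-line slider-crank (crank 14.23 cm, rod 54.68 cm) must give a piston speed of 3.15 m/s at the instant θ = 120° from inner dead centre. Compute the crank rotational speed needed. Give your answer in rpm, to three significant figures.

282

For an in-line slider-crank, |v_piston| = rω|sinθ|·[1 + r cosθ/√(L² − r² sin²θ)].
With r = 0.1423 m, L = 0.5468 m, θ = 120°: the bracketed kinematic factor |dx/dθ| = 0.10678 m.
ω = v/|dx/dθ| = 3.15/0.10678 = 29.501 rad/s.
N = 60ω/(2π) = 281.71 rpm.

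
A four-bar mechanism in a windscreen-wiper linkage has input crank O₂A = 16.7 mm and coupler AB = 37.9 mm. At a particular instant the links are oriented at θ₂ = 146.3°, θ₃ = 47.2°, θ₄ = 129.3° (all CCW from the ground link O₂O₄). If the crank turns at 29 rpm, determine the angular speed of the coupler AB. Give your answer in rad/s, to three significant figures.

0.395

ω₂ = 3.037 rad/s (from 29 rpm).
Differentiating the loop-closure r₂e^{iθ₂}+r₃e^{iθ₃}=r₁+r₄e^{iθ₄} gives r₂ω₂e^{iθ₂}+r₃ω₃e^{iθ₃}=r₄ω₄e^{iθ₄}.
Eliminating the other unknown: ω₃ = r₂ω₂ sin(θ₄−θ₂) / [r₃ sin(θ₃−θ₄)].
Numerator sine = -0.29237; denominator sine = -0.99051.
Result = 0.0167·3.037·(-0.29237) / (0.0379·(-0.99051)) = +0.39498 rad/s; magnitude 0.39498 rad/s.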